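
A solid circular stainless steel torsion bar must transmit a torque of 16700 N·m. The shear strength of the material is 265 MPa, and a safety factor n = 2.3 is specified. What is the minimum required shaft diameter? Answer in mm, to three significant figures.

d = 90.4 mm

Allowable shear stress τ_allow = 265/2.3 = 115.2 MPa.
For a solid shaft τ = 16T/(πd³), so d³ = 16T/(π τ_allow) = 16×1.6700×10^7/(π×115.2) = 738200 mm³.
d = (738200)^(1/3) = 90.38 mm.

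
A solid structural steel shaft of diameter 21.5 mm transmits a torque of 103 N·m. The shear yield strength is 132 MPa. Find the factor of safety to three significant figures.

n = 2.50

τ = 16T/(πd³) = 16×103000/(π×21.5³) = 52.78 MPa.
n = τ_limit/τ = 132/52.78 = 2.501.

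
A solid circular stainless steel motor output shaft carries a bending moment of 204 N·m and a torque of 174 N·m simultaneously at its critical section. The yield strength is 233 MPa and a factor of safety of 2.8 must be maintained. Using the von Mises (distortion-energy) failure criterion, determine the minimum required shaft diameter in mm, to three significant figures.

d = 31.4 mm

σ_allow = σ_y/n = 233/2.8 = 83.21 MPa.
For a solid shaft σ_b = 32M/(πd³) and τ = 16T/(πd³), so the von Mises stress is σ' = (16/πd³)·√(4M²+3T²).
√(4M²+3T²) = √(4×(204000)² + 3×(174000)²) = 507200 N·mm.
d³ = 16×507200/(π×83.21) = 31040 mm³.
d = 31.43 mm.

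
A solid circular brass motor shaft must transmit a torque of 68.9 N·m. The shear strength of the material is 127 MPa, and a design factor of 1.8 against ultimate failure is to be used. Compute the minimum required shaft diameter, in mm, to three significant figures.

Allowable shear stress τ_allow = 127/1.8 = 70.56 MPa.
For a solid shaft τ = 16T/(πd³), so d³ = 16T/(π τ_allow) = 16×68900/(π×70.56) = 4973 mm³.
d = (4973)^(1/3) = 17.07 mm.

d = 17.1 mm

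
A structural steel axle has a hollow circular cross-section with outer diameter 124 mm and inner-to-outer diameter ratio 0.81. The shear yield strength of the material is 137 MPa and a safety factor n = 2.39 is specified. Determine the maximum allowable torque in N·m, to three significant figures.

T_allow = 12200 N·m

τ_allow = 137/2.39 = 57.32 MPa.
For a hollow shaft T_allow = τ_allow·πd_o³(1−k⁴)/16 with 1−k⁴ = 0.5695, so πd_o³(1−k⁴)/16 = 213200 mm³.
T_allow = 57.32×213200 = 1.222×10^7 N·mm = 12220 N·m.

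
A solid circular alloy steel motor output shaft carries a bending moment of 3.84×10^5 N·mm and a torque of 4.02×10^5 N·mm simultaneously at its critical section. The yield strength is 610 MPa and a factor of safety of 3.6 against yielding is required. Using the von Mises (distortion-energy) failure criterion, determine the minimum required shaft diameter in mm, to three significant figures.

d = 31.5 mm

σ_allow = σ_y/n = 610/3.6 = 169.4 MPa.
For a solid shaft σ_b = 32M/(πd³) and τ = 16T/(πd³), so the von Mises stress is σ' = (16/πd³)·√(4M²+3T²).
√(4M²+3T²) = √(4×(384000)² + 3×(402000)²) = 1.037×10^6 N·mm.
d³ = 16×1.037×10^6/(π×169.4) = 31160 mm³.
d = 31.47 mm.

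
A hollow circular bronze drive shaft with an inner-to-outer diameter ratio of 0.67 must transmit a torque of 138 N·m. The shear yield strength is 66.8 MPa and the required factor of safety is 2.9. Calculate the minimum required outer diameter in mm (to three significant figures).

τ_allow = 66.8/2.9 = 23.03 MPa.
For a hollow shaft τ = 16T/[πd_o³(1−k⁴)] with k = 0.67, so 1−k⁴ = 0.7985.
d_o³ = 16T/[π τ_allow (1−k⁴)] = 16×138000/(π×23.03×0.7985) = 38210 mm³.
d_o = 33.68 mm.

d_o = 33.7 mm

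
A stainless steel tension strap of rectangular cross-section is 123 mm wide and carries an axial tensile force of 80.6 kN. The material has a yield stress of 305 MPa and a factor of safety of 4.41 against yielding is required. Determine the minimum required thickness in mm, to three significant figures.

σ_allow = 305/4.41 = 69.16 MPa.
Required area A = F/σ_allow = 80600/69.16 = 1165 mm².
t = A/w = 1165/123 = 9.475 mm.

t = 9.47 mm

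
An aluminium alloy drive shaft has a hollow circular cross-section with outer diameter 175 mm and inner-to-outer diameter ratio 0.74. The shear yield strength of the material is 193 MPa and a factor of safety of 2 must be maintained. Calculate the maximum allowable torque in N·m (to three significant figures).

τ_allow = 193/2 = 96.50 MPa.
For a hollow shaft T_allow = τ_allow·πd_o³(1−k⁴)/16 with 1−k⁴ = 0.7001, so πd_o³(1−k⁴)/16 = 736800 mm³.
T_allow = 96.50×736800 = 7.110×10^7 N·mm = 71100 N·m.

T_allow = 71100 N·m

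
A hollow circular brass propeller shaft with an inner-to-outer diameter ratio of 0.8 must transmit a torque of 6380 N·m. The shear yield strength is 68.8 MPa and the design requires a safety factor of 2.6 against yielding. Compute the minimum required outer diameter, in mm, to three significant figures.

τ_allow = 68.8/2.6 = 26.46 MPa.
For a hollow shaft τ = 16T/[πd_o³(1−k⁴)] with k = 0.8, so 1−k⁴ = 0.5904.
d_o³ = 16T/[π τ_allow (1−k⁴)] = 16×6380000/(π×26.46×0.5904) = 2.080×10^6 mm³.
d_o = 127.6 mm.

d_o = 128 mm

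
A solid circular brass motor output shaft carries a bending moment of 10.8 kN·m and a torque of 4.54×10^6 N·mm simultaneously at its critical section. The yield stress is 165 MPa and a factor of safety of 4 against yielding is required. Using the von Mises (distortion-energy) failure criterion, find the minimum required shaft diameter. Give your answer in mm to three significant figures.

d = 142 mm

σ_allow = σ_y/n = 165/4 = 41.25 MPa.
For a solid shaft σ_b = 32M/(πd³) and τ = 16T/(πd³), so the von Mises stress is σ' = (16/πd³)·√(4M²+3T²).
√(4M²+3T²) = √(4×(1.080×10^7)² + 3×(4.540×10^6)²) = 2.299×10^7 N·mm.
d³ = 16×2.299×10^7/(π×41.25) = 2.838×10^6 mm³.
d = 141.6 mm.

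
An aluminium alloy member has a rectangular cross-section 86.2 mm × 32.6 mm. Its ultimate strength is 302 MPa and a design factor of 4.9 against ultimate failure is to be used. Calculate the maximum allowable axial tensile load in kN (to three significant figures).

σ_allow = 302/4.9 = 61.63 MPa.
A = 86.2×32.6 = 2810 mm².
F_allow = σ_allow × A = 61.63×2810 = 173200 N.

F_allow = 173 kN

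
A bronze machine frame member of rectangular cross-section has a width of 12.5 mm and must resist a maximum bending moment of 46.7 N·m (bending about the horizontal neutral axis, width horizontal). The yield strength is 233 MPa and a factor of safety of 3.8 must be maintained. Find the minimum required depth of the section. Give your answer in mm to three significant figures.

σ_allow = 233/3.8 = 61.32 MPa.
For a rectangular section σ = 6M/(bh²), so h² = 6M/(b σ_allow) = 6×46700/(12.5×61.32) = 365.6 mm².
h = 19.12 mm.

h = 19.1 mm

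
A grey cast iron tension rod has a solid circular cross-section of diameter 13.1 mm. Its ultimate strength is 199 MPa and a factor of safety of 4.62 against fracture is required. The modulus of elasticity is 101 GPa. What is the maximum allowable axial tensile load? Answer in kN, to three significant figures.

σ_allow = 199/4.62 = 43.07 MPa.
A = πd²/4 = π×13.1²/4 = 134.8 mm².
F_allow = σ_allow × A = 43.07×134.8 = 5806 N.

F_allow = 5.81 kN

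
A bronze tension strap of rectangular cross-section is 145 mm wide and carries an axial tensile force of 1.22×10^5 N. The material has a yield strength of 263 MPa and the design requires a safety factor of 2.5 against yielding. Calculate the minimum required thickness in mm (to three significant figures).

t = 8.00 mm

σ_allow = 263/2.5 = 105.2 MPa.
Required area A = F/σ_allow = 122000/105.2 = 1160 mm².
t = A/w = 1160/145 = 7.998 mm.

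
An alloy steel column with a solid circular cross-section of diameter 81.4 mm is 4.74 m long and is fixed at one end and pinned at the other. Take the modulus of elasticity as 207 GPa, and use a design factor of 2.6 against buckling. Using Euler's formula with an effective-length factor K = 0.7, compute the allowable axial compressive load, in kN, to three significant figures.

P_allow = 154 kN

I = πd⁴/64 = π×81.4⁴/64 = 2.155×10^6 mm⁴.
Effective length L_e = KL = 0.7×4.74 m = 3318 mm.
Euler critical load P_cr = π²EI/L_e² = π²×207000×2.155×10^6/3318² = 399900 N.
P_allow = P_cr/n = 399900/2.6 = 153800 N.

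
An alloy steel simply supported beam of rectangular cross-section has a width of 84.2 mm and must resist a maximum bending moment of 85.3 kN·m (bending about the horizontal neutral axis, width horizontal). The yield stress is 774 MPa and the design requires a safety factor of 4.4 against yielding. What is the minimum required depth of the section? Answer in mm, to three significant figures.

h = 186 mm

σ_allow = 774/4.4 = 175.9 MPa.
For a rectangular section σ = 6M/(bh²), so h² = 6M/(b σ_allow) = 6×8.5300×10^7/(84.2×175.9) = 34550 mm².
h = 185.9 mm.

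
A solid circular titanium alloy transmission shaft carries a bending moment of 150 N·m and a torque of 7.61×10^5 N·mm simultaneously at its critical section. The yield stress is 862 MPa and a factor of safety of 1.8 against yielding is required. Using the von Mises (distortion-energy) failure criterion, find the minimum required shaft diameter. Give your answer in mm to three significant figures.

d = 24.3 mm

σ_allow = σ_y/n = 862/1.8 = 478.9 MPa.
For a solid shaft σ_b = 32M/(πd³) and τ = 16T/(πd³), so the von Mises stress is σ' = (16/πd³)·√(4M²+3T²).
√(4M²+3T²) = √(4×(150000)² + 3×(761000)²) = 1.352×10^6 N·mm.
d³ = 16×1.352×10^6/(π×478.9) = 14380 mm³.
d = 24.32 mm.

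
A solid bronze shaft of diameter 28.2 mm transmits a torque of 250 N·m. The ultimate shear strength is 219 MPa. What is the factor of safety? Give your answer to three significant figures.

n = 3.86

τ = 16T/(πd³) = 16×250000/(π×28.2³) = 56.78 MPa.
n = τ_limit/τ = 219/56.78 = 3.857.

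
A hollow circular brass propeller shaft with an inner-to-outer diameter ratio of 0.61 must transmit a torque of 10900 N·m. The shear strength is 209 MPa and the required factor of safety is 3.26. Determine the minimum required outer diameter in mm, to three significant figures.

τ_allow = 209/3.26 = 64.11 MPa.
For a hollow shaft τ = 16T/[πd_o³(1−k⁴)] with k = 0.61, so 1−k⁴ = 0.8615.
d_o³ = 16T/[π τ_allow (1−k⁴)] = 16×1.0900×10^7/(π×64.11×0.8615) = 1.005×10^6 mm³.
d_o = 100.2 mm.

d_o = 100 mm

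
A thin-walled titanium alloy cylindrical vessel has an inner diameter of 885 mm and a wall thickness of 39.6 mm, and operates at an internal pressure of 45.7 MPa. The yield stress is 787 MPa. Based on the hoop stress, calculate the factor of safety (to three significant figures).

σ_h = pD/(2t) = 45.7×885/(2×39.6) = 510.7 MPa.
n = 787/510.7 = 1.541.

n = 1.54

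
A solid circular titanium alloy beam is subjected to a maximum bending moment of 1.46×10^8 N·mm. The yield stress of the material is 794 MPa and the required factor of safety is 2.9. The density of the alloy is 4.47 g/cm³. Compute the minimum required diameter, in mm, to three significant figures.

d = 176 mm

σ_allow = 794/2.9 = 273.8 MPa.
For a solid circular section σ = 32M/(πd³), so d³ = 32M/(π σ_allow) = 32×1.4600×10^8/(π×273.8) = 5.432×10^6 mm³.
d = 175.8 mm.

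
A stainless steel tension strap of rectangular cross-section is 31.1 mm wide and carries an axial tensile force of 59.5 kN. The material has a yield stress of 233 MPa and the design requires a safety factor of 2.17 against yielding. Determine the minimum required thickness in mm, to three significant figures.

σ_allow = 233/2.17 = 107.4 MPa.
Required area A = F/σ_allow = 59500/107.4 = 554.1 mm².
t = A/w = 554.1/31.1 = 17.82 mm.

t = 17.8 mm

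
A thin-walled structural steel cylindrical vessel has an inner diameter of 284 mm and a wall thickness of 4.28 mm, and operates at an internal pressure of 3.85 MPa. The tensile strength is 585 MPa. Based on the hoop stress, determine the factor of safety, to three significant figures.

σ_h = pD/(2t) = 3.85×284/(2×4.28) = 127.7 MPa.
n = 585/127.7 = 4.580.

n = 4.58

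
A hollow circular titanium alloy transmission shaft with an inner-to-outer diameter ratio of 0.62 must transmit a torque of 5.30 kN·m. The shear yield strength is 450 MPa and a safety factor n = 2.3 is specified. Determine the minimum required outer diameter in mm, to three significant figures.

d_o = 54.5 mm

τ_allow = 450/2.3 = 195.7 MPa.
For a hollow shaft τ = 16T/[πd_o³(1−k⁴)] with k = 0.62, so 1−k⁴ = 0.8522.
d_o³ = 16T/[π τ_allow (1−k⁴)] = 16×5300000/(π×195.7×0.8522) = 161900 mm³.
d_o = 54.50 mm.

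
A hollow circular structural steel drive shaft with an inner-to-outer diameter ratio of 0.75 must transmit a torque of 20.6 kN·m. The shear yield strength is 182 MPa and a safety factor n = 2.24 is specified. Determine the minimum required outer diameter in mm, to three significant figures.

d_o = 124 mm

τ_allow = 182/2.24 = 81.25 MPa.
For a hollow shaft τ = 16T/[πd_o³(1−k⁴)] with k = 0.75, so 1−k⁴ = 0.6836.
d_o³ = 16T/[π τ_allow (1−k⁴)] = 16×2.0600×10^7/(π×81.25×0.6836) = 1.889×10^6 mm³.
d_o = 123.6 mm.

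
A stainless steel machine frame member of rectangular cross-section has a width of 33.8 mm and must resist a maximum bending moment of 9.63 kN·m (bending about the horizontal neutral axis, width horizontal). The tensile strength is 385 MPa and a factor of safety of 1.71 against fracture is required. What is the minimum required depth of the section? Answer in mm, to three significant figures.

σ_allow = 385/1.71 = 225.1 MPa.
For a rectangular section σ = 6M/(bh²), so h² = 6M/(b σ_allow) = 6×9630000/(33.8×225.1) = 7593 mm².
h = 87.14 mm.

h = 87.1 mm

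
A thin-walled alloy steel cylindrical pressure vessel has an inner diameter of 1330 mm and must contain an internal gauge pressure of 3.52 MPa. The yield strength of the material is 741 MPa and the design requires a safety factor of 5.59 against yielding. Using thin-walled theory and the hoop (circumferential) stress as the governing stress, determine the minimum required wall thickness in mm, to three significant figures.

σ_allow = 741/5.59 = 132.6 MPa.
Hoop stress σ_h = pD/(2t), so t = pD/(2σ_allow) = 3.52×1330/(2×132.6) = 17.66 mm.

t = 17.7 mm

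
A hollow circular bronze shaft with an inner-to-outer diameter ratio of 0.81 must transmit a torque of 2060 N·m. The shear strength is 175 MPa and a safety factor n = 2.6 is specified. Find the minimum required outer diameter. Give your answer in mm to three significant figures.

d_o = 64.9 mm

τ_allow = 175/2.6 = 67.31 MPa.
For a hollow shaft τ = 16T/[πd_o³(1−k⁴)] with k = 0.81, so 1−k⁴ = 0.5695.
d_o³ = 16T/[π τ_allow (1−k⁴)] = 16×2060000/(π×67.31×0.5695) = 273700 mm³.
d_o = 64.93 mm.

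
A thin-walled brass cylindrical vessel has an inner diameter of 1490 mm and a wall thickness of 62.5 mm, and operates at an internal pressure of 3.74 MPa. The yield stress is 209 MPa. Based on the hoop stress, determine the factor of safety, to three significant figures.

σ_h = pD/(2t) = 3.74×1490/(2×62.5) = 44.58 MPa.
n = 209/44.58 = 4.688.

n = 4.69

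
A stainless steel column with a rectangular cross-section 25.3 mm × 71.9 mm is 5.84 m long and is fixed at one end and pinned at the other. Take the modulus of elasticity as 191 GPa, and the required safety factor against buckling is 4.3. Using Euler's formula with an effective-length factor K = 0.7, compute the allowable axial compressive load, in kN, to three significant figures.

P_allow = 2.55 kN

Buckling occurs about the weak axis: I_min = h·b³/12 = 71.9×25.3³/12 = 97030 mm⁴ (b = 25.3 mm is the smaller dimension).
Effective length L_e = KL = 0.7×5.84 m = 4088 mm.
Euler critical load P_cr = π²EI/L_e² = π²×191000×97030/4088² = 10950 N.
P_allow = P_cr/n = 10950/4.3 = 2545 N.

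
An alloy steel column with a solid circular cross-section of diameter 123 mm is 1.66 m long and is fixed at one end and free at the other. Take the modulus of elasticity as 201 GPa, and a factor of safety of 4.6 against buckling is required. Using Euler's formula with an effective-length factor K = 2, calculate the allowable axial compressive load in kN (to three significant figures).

P_allow = 440 kN

I = πd⁴/64 = π×123⁴/64 = 1.124×10^7 mm⁴.
Effective length L_e = KL = 2×1.66 m = 3320 mm.
Euler critical load P_cr = π²EI/L_e² = π²×201000×1.124×10^7/3320² = 2.022×10^6 N.
P_allow = P_cr/n = 2.022×10^6/4.6 = 439600 N.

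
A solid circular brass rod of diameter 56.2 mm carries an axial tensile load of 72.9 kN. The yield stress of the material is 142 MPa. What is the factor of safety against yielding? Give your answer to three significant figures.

n = 4.83

A = πd²/4 = 2481 mm².
σ = F/A = 72900/2481 = 29.39 MPa.
n = 142/29.39 = 4.832.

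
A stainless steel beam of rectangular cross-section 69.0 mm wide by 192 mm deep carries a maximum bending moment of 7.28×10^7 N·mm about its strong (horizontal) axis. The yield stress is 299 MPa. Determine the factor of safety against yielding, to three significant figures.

n = 1.74

Section modulus S = bh²/6 = 69.0×192²/6 = 423900 mm³.
σ = M/S = 7.2800×10^7/423900 = 171.7 MPa.
n = 299/171.7 = 1.741.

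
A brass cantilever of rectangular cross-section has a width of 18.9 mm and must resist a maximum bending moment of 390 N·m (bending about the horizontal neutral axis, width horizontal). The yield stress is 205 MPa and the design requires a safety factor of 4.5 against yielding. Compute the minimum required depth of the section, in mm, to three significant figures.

h = 52.1 mm

σ_allow = 205/4.5 = 45.56 MPa.
For a rectangular section σ = 6M/(bh²), so h² = 6M/(b σ_allow) = 6×390000/(18.9×45.56) = 2718 mm².
h = 52.13 mm.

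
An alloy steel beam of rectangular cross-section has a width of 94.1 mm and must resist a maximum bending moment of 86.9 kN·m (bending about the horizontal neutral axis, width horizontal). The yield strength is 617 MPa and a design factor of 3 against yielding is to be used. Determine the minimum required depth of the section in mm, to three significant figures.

σ_allow = 617/3 = 205.7 MPa.
For a rectangular section σ = 6M/(bh²), so h² = 6M/(b σ_allow) = 6×8.6900×10^7/(94.1×205.7) = 26940 mm².
h = 164.1 mm.

h = 164 mm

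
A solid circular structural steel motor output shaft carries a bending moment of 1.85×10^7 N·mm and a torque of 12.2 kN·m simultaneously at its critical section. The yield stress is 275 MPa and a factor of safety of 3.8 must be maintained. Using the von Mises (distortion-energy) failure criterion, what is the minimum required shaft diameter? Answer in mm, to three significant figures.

σ_allow = σ_y/n = 275/3.8 = 72.37 MPa.
For a solid shaft σ_b = 32M/(πd³) and τ = 16T/(πd³), so the von Mises stress is σ' = (16/πd³)·√(4M²+3T²).
√(4M²+3T²) = √(4×(1.850×10^7)² + 3×(1.220×10^7)²) = 4.261×10^7 N·mm.
d³ = 16×4.261×10^7/(π×72.37) = 2.999×10^6 mm³.
d = 144.2 mm.

d = 144 mm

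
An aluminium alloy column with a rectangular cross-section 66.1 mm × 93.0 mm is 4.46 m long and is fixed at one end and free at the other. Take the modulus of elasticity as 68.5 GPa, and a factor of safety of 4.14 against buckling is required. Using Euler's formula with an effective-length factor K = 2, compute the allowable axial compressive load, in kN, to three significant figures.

P_allow = 4.59 kN

Buckling occurs about the weak axis: I_min = h·b³/12 = 93.0×66.1³/12 = 2.238×10^6 mm⁴ (b = 66.1 mm is the smaller dimension).
Effective length L_e = KL = 2×4.46 m = 8920 mm.
Euler critical load P_cr = π²EI/L_e² = π²×68500×2.238×10^6/8920² = 19020 N.
P_allow = P_cr/n = 19020/4.14 = 4594 N.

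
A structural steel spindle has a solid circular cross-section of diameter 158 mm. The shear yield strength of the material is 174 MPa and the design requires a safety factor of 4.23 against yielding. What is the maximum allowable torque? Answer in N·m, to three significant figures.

τ_allow = 174/4.23 = 41.13 MPa.
For a solid shaft T_allow = τ_allow·πd³/16; πd³/16 = π×158³/16 = 774500 mm³.
T_allow = 41.13×774500 = 3.186×10^7 N·mm = 31860 N·m.

T_allow = 31900 N·m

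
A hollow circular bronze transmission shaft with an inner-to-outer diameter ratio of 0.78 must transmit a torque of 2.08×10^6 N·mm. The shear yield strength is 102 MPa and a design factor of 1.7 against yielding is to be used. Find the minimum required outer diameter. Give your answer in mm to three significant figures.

d_o = 65.4 mm

τ_allow = 102/1.7 = 60.00 MPa.
For a hollow shaft τ = 16T/[πd_o³(1−k⁴)] with k = 0.78, so 1−k⁴ = 0.6298.
d_o³ = 16T/[π τ_allow (1−k⁴)] = 16×2080000/(π×60.00×0.6298) = 280300 mm³.
d_o = 65.45 mm.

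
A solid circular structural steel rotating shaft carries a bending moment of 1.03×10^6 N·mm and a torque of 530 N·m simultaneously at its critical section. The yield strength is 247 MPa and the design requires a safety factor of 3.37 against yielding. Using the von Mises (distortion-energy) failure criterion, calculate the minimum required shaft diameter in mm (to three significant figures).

d = 53.9 mm

σ_allow = σ_y/n = 247/3.37 = 73.29 MPa.
For a solid shaft σ_b = 32M/(πd³) and τ = 16T/(πd³), so the von Mises stress is σ' = (16/πd³)·√(4M²+3T²).
√(4M²+3T²) = √(4×(1.030×10^6)² + 3×(530000)²) = 2.255×10^6 N·mm.
d³ = 16×2.255×10^6/(π×73.29) = 156700 mm³.
d = 53.91 mm.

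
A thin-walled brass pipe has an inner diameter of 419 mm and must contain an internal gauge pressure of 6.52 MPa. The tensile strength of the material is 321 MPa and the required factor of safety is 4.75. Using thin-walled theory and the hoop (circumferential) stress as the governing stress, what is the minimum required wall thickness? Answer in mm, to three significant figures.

σ_allow = 321/4.75 = 67.58 MPa.
Hoop stress σ_h = pD/(2t), so t = pD/(2σ_allow) = 6.52×419/(2×67.58) = 20.21 mm.

t = 20.2 mm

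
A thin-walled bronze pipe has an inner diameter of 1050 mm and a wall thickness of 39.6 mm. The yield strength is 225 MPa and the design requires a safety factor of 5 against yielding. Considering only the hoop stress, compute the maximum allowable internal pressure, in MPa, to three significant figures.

σ_allow = 225/5 = 45.00 MPa.
σ_h = pD/(2t) → p_allow = 2σ_allow t/D = 2×45.00×39.6/1050 = 3.394 MPa.

p_allow = 3.39 MPa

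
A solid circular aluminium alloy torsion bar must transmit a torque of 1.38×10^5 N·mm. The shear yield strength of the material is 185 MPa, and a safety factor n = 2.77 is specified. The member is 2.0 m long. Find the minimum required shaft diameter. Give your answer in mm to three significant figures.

Allowable shear stress τ_allow = 185/2.77 = 66.79 MPa.
For a solid shaft τ = 16T/(πd³), so d³ = 16T/(π τ_allow) = 16×138000/(π×66.79) = 10520 mm³.
d = (10520)^(1/3) = 21.91 mm.

d = 21.9 mm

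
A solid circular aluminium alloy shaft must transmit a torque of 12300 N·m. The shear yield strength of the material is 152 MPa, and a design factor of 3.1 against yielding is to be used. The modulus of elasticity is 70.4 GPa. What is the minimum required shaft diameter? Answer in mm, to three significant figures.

d = 109 mm

Allowable shear stress τ_allow = 152/3.1 = 49.03 MPa.
For a solid shaft τ = 16T/(πd³), so d³ = 16T/(π τ_allow) = 16×1.2300×10^7/(π×49.03) = 1.278×10^6 mm³.
d = (1.278×10^6)^(1/3) = 108.5 mm.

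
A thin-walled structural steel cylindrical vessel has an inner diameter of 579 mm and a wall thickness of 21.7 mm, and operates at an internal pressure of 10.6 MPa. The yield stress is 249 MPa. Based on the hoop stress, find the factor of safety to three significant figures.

σ_h = pD/(2t) = 10.6×579/(2×21.7) = 141.4 MPa.
n = 249/141.4 = 1.761.

n = 1.76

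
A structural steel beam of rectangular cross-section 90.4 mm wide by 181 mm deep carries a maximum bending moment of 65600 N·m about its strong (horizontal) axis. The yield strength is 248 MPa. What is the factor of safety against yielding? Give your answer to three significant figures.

Section modulus S = bh²/6 = 90.4×181²/6 = 493600 mm³.
σ = M/S = 6.5600×10^7/493600 = 132.9 MPa.
n = 248/132.9 = 1.866.

n = 1.87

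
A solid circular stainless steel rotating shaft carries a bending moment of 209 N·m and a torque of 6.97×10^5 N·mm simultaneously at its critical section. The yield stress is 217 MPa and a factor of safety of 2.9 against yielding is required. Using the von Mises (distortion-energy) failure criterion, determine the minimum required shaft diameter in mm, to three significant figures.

σ_allow = σ_y/n = 217/2.9 = 74.83 MPa.
For a solid shaft σ_b = 32M/(πd³) and τ = 16T/(πd³), so the von Mises stress is σ' = (16/πd³)·√(4M²+3T²).
√(4M²+3T²) = √(4×(209000)² + 3×(697000)²) = 1.278×10^6 N·mm.
d³ = 16×1.278×10^6/(π×74.83) = 86950 mm³.
d = 44.30 mm.

d = 44.3 mm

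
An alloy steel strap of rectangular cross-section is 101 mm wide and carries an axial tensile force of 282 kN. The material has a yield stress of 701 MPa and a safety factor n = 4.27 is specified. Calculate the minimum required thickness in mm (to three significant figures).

t = 17.0 mm

σ_allow = 701/4.27 = 164.2 MPa.
Required area A = F/σ_allow = 282000/164.2 = 1718 mm².
t = A/w = 1718/101 = 17.01 mm.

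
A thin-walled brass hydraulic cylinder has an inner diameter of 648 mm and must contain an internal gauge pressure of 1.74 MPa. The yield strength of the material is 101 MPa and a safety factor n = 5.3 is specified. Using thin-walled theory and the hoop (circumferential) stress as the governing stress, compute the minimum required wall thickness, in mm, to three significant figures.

σ_allow = 101/5.3 = 19.06 MPa.
Hoop stress σ_h = pD/(2t), so t = pD/(2σ_allow) = 1.74×648/(2×19.06) = 29.58 mm.

t = 29.6 mm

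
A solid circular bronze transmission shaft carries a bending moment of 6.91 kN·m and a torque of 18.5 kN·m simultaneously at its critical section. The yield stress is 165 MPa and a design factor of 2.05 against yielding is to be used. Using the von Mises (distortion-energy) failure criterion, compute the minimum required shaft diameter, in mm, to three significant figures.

σ_allow = σ_y/n = 165/2.05 = 80.49 MPa.
For a solid shaft σ_b = 32M/(πd³) and τ = 16T/(πd³), so the von Mises stress is σ' = (16/πd³)·√(4M²+3T²).
√(4M²+3T²) = √(4×(6.910×10^6)² + 3×(1.850×10^7)²) = 3.490×10^7 N·mm.
d³ = 16×3.490×10^7/(π×80.49) = 2.208×10^6 mm³.
d = 130.2 mm.

d = 130 mm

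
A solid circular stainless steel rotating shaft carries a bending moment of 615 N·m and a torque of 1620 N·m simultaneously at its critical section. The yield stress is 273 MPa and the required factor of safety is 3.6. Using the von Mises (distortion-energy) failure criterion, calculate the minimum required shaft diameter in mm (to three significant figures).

d = 59.0 mm

σ_allow = σ_y/n = 273/3.6 = 75.83 MPa.
For a solid shaft σ_b = 32M/(πd³) and τ = 16T/(πd³), so the von Mises stress is σ' = (16/πd³)·√(4M²+3T²).
√(4M²+3T²) = √(4×(615000)² + 3×(1.620×10^6)²) = 3.064×10^6 N·mm.
d³ = 16×3.064×10^6/(π×75.83) = 205800 mm³.
d = 59.04 mm.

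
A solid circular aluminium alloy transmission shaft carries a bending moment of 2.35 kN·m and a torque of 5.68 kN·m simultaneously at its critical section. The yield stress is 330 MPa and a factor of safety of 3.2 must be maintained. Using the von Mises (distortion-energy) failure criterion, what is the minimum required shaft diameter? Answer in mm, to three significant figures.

d = 81.4 mm

σ_allow = σ_y/n = 330/3.2 = 103.1 MPa.
For a solid shaft σ_b = 32M/(πd³) and τ = 16T/(πd³), so the von Mises stress is σ' = (16/πd³)·√(4M²+3T²).
√(4M²+3T²) = √(4×(2.350×10^6)² + 3×(5.680×10^6)²) = 1.090×10^7 N·mm.
d³ = 16×1.090×10^7/(π×103.1) = 538500 mm³.
d = 81.36 mm.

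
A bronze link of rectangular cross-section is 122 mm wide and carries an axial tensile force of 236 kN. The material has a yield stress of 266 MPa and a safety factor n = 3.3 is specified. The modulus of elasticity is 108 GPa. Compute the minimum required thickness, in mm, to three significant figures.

t = 24.0 mm

σ_allow = 266/3.3 = 80.61 MPa.
Required area A = F/σ_allow = 236000/80.61 = 2928 mm².
t = A/w = 2928/122 = 24.00 mm.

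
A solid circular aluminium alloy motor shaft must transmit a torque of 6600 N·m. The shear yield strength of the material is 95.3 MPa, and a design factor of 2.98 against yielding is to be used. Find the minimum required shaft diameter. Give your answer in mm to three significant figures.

Allowable shear stress τ_allow = 95.3/2.98 = 31.98 MPa.
For a solid shaft τ = 16T/(πd³), so d³ = 16T/(π τ_allow) = 16×6600000/(π×31.98) = 1.051×10^6 mm³.
d = (1.051×10^6)^(1/3) = 101.7 mm.

d = 102 mm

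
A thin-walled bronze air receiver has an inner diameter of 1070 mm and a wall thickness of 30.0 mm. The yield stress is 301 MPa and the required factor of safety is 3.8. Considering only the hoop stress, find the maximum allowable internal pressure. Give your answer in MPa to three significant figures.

σ_allow = 301/3.8 = 79.21 MPa.
σ_h = pD/(2t) → p_allow = 2σ_allow t/D = 2×79.21×30.0/1070 = 4.442 MPa.

p_allow = 4.44 MPa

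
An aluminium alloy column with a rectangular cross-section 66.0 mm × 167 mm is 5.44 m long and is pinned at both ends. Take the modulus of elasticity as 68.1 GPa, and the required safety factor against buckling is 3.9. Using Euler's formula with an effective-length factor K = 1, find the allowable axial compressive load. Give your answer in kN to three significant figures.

P_allow = 23.3 kN

Buckling occurs about the weak axis: I_min = h·b³/12 = 167×66.0³/12 = 4.001×10^6 mm⁴ (b = 66.0 mm is the smaller dimension).
Effective length L_e = KL = 1×5.44 m = 5440 mm.
Euler critical load P_cr = π²EI/L_e² = π²×68100×4.001×10^6/5440² = 90870 N.
P_allow = P_cr/n = 90870/3.9 = 23300 N.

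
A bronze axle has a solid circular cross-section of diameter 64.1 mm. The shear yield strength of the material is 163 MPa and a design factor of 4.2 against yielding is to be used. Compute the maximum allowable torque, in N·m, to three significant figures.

T_allow = 2010 N·m

τ_allow = 163/4.2 = 38.81 MPa.
For a solid shaft T_allow = τ_allow·πd³/16; πd³/16 = π×64.1³/16 = 51710 mm³.
T_allow = 38.81×51710 = 2.007×10^6 N·mm = 2007 N·m.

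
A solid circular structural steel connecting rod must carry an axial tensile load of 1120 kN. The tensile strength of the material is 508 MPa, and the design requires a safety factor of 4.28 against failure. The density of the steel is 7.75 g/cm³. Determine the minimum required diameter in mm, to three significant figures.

d = 110 mm

Allowable stress σ_allow = 508/4.28 = 118.7 MPa.
Required area A = F/σ_allow = 1120000/118.7 = 9436 mm².
A = πd²/4 → d = √(4A/π) = 109.6 mm.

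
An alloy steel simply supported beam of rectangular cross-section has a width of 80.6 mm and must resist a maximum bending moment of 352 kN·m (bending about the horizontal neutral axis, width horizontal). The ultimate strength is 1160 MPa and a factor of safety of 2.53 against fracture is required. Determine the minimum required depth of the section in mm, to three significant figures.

h = 239 mm

σ_allow = 1160/2.53 = 458.5 MPa.
For a rectangular section σ = 6M/(bh²), so h² = 6M/(b σ_allow) = 6×3.5200×10^8/(80.6×458.5) = 57150 mm².
h = 239.1 mm.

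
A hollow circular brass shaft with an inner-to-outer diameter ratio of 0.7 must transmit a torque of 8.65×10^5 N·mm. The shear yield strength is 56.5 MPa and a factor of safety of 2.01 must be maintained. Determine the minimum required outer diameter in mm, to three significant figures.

d_o = 59.1 mm

τ_allow = 56.5/2.01 = 28.11 MPa.
For a hollow shaft τ = 16T/[πd_o³(1−k⁴)] with k = 0.7, so 1−k⁴ = 0.7599.
d_o³ = 16T/[π τ_allow (1−k⁴)] = 16×865000/(π×28.11×0.7599) = 206200 mm³.
d_o = 59.08 mm.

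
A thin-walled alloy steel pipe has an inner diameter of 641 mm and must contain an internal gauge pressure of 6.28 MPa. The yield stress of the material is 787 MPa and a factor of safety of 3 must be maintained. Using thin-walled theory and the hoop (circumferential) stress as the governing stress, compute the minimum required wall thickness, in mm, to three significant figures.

σ_allow = 787/3 = 262.3 MPa.
Hoop stress σ_h = pD/(2t), so t = pD/(2σ_allow) = 6.28×641/(2×262.3) = 7.672 mm.

t = 7.67 mm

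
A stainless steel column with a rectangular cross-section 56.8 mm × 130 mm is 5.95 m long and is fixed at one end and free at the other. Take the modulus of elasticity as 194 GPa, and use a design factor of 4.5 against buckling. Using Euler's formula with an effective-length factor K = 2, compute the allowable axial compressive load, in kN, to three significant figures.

Buckling occurs about the weak axis: I_min = h·b³/12 = 130×56.8³/12 = 1.985×10^6 mm⁴ (b = 56.8 mm is the smaller dimension).
Effective length L_e = KL = 2×5.95 m = 11900 mm.
Euler critical load P_cr = π²EI/L_e² = π²×194000×1.985×10^6/11900² = 26840 N.
P_allow = P_cr/n = 26840/4.5 = 5965 N.

P_allow = 5.96 kN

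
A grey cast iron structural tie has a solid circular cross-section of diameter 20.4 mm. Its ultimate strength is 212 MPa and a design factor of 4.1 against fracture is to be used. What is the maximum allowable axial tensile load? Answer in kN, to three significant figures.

σ_allow = 212/4.1 = 51.71 MPa.
A = πd²/4 = π×20.4²/4 = 326.9 mm².
F_allow = σ_allow × A = 51.71×326.9 = 16900 N.

F_allow = 16.9 kN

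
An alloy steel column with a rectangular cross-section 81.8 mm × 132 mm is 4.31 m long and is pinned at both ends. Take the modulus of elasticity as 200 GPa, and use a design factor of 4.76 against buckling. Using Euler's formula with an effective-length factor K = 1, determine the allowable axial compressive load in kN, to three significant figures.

P_allow = 134 kN

Buckling occurs about the weak axis: I_min = h·b³/12 = 132×81.8³/12 = 6.021×10^6 mm⁴ (b = 81.8 mm is the smaller dimension).
Effective length L_e = KL = 1×4.31 m = 4310 mm.
Euler critical load P_cr = π²EI/L_e² = π²×200000×6.021×10^6/4310² = 639800 N.
P_allow = P_cr/n = 639800/4.76 = 134400 N.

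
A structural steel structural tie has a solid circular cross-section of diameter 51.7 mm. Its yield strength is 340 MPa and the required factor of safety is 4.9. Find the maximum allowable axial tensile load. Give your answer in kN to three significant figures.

σ_allow = 340/4.9 = 69.39 MPa.
A = πd²/4 = π×51.7²/4 = 2099 mm².
F_allow = σ_allow × A = 69.39×2099 = 145700 N.

F_allow = 146 kN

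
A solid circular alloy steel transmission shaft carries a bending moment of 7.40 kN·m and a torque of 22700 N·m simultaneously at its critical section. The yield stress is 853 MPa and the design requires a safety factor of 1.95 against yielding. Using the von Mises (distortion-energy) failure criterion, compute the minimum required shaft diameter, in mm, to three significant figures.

σ_allow = σ_y/n = 853/1.95 = 437.4 MPa.
For a solid shaft σ_b = 32M/(πd³) and τ = 16T/(πd³), so the von Mises stress is σ' = (16/πd³)·√(4M²+3T²).
√(4M²+3T²) = √(4×(7.400×10^6)² + 3×(2.270×10^7)²) = 4.201×10^7 N·mm.
d³ = 16×4.201×10^7/(π×437.4) = 489100 mm³.
d = 78.79 mm.

d = 78.8 mm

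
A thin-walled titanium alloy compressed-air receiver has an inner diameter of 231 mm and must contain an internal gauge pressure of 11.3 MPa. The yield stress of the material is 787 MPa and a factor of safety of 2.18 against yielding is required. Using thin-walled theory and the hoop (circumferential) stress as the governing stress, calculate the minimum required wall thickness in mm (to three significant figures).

t = 3.62 mm

σ_allow = 787/2.18 = 361.0 MPa.
Hoop stress σ_h = pD/(2t), so t = pD/(2σ_allow) = 11.3×231/(2×361.0) = 3.615 mm.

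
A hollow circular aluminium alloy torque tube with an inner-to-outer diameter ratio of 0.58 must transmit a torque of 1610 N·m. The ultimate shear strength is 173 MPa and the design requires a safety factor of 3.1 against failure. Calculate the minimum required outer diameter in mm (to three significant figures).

d_o = 54.9 mm

τ_allow = 173/3.1 = 55.81 MPa.
For a hollow shaft τ = 16T/[πd_o³(1−k⁴)] with k = 0.58, so 1−k⁴ = 0.8868.
d_o³ = 16T/[π τ_allow (1−k⁴)] = 16×1610000/(π×55.81×0.8868) = 165700 mm³.
d_o = 54.92 mm.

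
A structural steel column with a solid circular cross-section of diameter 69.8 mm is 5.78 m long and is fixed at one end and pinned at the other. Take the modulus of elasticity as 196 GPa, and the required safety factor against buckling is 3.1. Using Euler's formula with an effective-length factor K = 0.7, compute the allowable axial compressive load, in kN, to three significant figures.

I = πd⁴/64 = π×69.8⁴/64 = 1.165×10^6 mm⁴.
Effective length L_e = KL = 0.7×5.78 m = 4046 mm.
Euler critical load P_cr = π²EI/L_e² = π²×196000×1.165×10^6/4046² = 137700 N.
P_allow = P_cr/n = 137700/3.1 = 44420 N.

P_allow = 44.4 kN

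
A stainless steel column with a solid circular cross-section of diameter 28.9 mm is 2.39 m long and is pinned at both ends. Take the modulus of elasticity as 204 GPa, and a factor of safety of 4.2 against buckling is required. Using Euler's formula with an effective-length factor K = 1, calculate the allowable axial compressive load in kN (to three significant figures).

I = πd⁴/64 = π×28.9⁴/64 = 34240 mm⁴.
Effective length L_e = KL = 1×2.39 m = 2390 mm.
Euler critical load P_cr = π²EI/L_e² = π²×204000×34240/2390² = 12070 N.
P_allow = P_cr/n = 12070/4.2 = 2874 N.

P_allow = 2.87 kN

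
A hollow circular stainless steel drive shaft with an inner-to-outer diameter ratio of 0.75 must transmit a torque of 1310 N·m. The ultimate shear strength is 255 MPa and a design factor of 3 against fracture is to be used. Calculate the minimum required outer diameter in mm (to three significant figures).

d_o = 48.6 mm

τ_allow = 255/3 = 85.00 MPa.
For a hollow shaft τ = 16T/[πd_o³(1−k⁴)] with k = 0.75, so 1−k⁴ = 0.6836.
d_o³ = 16T/[π τ_allow (1−k⁴)] = 16×1310000/(π×85.00×0.6836) = 114800 mm³.
d_o = 48.60 mm.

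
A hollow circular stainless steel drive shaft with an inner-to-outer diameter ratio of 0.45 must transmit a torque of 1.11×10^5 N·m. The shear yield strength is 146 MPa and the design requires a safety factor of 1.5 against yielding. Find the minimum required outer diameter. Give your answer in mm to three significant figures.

d_o = 182 mm

τ_allow = 146/1.5 = 97.33 MPa.
For a hollow shaft τ = 16T/[πd_o³(1−k⁴)] with k = 0.45, so 1−k⁴ = 0.9590.
d_o³ = 16T/[π τ_allow (1−k⁴)] = 16×1.1100×10^8/(π×97.33×0.9590) = 6.056×10^6 mm³.
d_o = 182.3 mm.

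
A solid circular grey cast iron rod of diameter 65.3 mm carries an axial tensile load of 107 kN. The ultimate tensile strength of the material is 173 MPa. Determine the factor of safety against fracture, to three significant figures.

A = πd²/4 = 3349 mm².
σ = F/A = 107000/3349 = 31.95 MPa.
n = 173/31.95 = 5.415.

n = 5.41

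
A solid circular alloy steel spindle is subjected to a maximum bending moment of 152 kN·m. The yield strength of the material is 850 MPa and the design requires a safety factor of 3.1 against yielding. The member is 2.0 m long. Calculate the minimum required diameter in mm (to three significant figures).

d = 178 mm

σ_allow = 850/3.1 = 274.2 MPa.
For a solid circular section σ = 32M/(πd³), so d³ = 32M/(π σ_allow) = 32×1.5200×10^8/(π×274.2) = 5.647×10^6 mm³.
d = 178.1 mm.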